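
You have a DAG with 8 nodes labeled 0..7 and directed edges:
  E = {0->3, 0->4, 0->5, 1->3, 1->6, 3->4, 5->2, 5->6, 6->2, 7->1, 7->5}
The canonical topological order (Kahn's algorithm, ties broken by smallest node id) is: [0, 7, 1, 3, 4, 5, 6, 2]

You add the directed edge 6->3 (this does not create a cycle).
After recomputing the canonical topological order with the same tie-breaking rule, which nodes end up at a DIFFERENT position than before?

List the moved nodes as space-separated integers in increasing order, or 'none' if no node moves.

Answer: 2 3 4 5 6

Derivation:
Old toposort: [0, 7, 1, 3, 4, 5, 6, 2]
Added edge 6->3
Recompute Kahn (smallest-id tiebreak):
  initial in-degrees: [0, 1, 2, 3, 2, 2, 2, 0]
  ready (indeg=0): [0, 7]
  pop 0: indeg[3]->2; indeg[4]->1; indeg[5]->1 | ready=[7] | order so far=[0]
  pop 7: indeg[1]->0; indeg[5]->0 | ready=[1, 5] | order so far=[0, 7]
  pop 1: indeg[3]->1; indeg[6]->1 | ready=[5] | order so far=[0, 7, 1]
  pop 5: indeg[2]->1; indeg[6]->0 | ready=[6] | order so far=[0, 7, 1, 5]
  pop 6: indeg[2]->0; indeg[3]->0 | ready=[2, 3] | order so far=[0, 7, 1, 5, 6]
  pop 2: no out-edges | ready=[3] | order so far=[0, 7, 1, 5, 6, 2]
  pop 3: indeg[4]->0 | ready=[4] | order so far=[0, 7, 1, 5, 6, 2, 3]
  pop 4: no out-edges | ready=[] | order so far=[0, 7, 1, 5, 6, 2, 3, 4]
New canonical toposort: [0, 7, 1, 5, 6, 2, 3, 4]
Compare positions:
  Node 0: index 0 -> 0 (same)
  Node 1: index 2 -> 2 (same)
  Node 2: index 7 -> 5 (moved)
  Node 3: index 3 -> 6 (moved)
  Node 4: index 4 -> 7 (moved)
  Node 5: index 5 -> 3 (moved)
  Node 6: index 6 -> 4 (moved)
  Node 7: index 1 -> 1 (same)
Nodes that changed position: 2 3 4 5 6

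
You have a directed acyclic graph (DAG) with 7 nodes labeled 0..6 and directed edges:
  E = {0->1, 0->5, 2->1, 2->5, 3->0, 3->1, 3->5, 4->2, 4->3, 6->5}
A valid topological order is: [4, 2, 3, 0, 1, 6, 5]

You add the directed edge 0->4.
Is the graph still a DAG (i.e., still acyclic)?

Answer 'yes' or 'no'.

Answer: no

Derivation:
Given toposort: [4, 2, 3, 0, 1, 6, 5]
Position of 0: index 3; position of 4: index 0
New edge 0->4: backward (u after v in old order)
Backward edge: old toposort is now invalid. Check if this creates a cycle.
Does 4 already reach 0? Reachable from 4: [0, 1, 2, 3, 4, 5]. YES -> cycle!
Still a DAG? no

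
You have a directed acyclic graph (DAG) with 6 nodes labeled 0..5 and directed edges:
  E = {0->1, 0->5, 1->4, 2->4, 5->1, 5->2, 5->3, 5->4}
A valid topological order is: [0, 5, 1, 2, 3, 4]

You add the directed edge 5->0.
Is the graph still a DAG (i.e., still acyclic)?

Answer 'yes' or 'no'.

Given toposort: [0, 5, 1, 2, 3, 4]
Position of 5: index 1; position of 0: index 0
New edge 5->0: backward (u after v in old order)
Backward edge: old toposort is now invalid. Check if this creates a cycle.
Does 0 already reach 5? Reachable from 0: [0, 1, 2, 3, 4, 5]. YES -> cycle!
Still a DAG? no

Answer: no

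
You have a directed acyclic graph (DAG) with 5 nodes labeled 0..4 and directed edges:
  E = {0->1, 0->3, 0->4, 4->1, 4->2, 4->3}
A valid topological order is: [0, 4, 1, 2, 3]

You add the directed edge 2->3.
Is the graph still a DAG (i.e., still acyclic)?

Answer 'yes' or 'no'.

Answer: yes

Derivation:
Given toposort: [0, 4, 1, 2, 3]
Position of 2: index 3; position of 3: index 4
New edge 2->3: forward
Forward edge: respects the existing order. Still a DAG, same toposort still valid.
Still a DAG? yes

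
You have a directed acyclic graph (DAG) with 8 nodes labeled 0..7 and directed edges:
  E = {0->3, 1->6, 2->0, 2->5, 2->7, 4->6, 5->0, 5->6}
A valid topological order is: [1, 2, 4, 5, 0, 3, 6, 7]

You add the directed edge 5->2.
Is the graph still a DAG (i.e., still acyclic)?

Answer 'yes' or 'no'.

Answer: no

Derivation:
Given toposort: [1, 2, 4, 5, 0, 3, 6, 7]
Position of 5: index 3; position of 2: index 1
New edge 5->2: backward (u after v in old order)
Backward edge: old toposort is now invalid. Check if this creates a cycle.
Does 2 already reach 5? Reachable from 2: [0, 2, 3, 5, 6, 7]. YES -> cycle!
Still a DAG? no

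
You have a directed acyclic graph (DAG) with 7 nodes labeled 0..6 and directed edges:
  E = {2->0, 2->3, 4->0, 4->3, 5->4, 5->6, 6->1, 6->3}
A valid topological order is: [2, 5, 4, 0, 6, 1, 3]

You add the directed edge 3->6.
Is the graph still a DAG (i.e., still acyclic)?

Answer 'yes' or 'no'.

Answer: no

Derivation:
Given toposort: [2, 5, 4, 0, 6, 1, 3]
Position of 3: index 6; position of 6: index 4
New edge 3->6: backward (u after v in old order)
Backward edge: old toposort is now invalid. Check if this creates a cycle.
Does 6 already reach 3? Reachable from 6: [1, 3, 6]. YES -> cycle!
Still a DAG? no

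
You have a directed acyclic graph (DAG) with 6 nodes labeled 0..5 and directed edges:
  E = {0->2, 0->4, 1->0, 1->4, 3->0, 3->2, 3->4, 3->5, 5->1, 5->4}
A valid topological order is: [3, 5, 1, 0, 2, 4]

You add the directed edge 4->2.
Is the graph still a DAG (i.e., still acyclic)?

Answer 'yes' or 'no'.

Given toposort: [3, 5, 1, 0, 2, 4]
Position of 4: index 5; position of 2: index 4
New edge 4->2: backward (u after v in old order)
Backward edge: old toposort is now invalid. Check if this creates a cycle.
Does 2 already reach 4? Reachable from 2: [2]. NO -> still a DAG (reorder needed).
Still a DAG? yes

Answer: yes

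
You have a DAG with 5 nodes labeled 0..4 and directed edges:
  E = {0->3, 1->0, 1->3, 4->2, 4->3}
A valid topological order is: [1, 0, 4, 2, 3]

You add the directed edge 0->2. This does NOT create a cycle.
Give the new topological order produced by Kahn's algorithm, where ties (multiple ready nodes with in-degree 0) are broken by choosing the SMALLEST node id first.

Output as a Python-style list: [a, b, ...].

Answer: [1, 0, 4, 2, 3]

Derivation:
Old toposort: [1, 0, 4, 2, 3]
Added edge: 0->2
Position of 0 (1) < position of 2 (3). Old order still valid.
Run Kahn's algorithm (break ties by smallest node id):
  initial in-degrees: [1, 0, 2, 3, 0]
  ready (indeg=0): [1, 4]
  pop 1: indeg[0]->0; indeg[3]->2 | ready=[0, 4] | order so far=[1]
  pop 0: indeg[2]->1; indeg[3]->1 | ready=[4] | order so far=[1, 0]
  pop 4: indeg[2]->0; indeg[3]->0 | ready=[2, 3] | order so far=[1, 0, 4]
  pop 2: no out-edges | ready=[3] | order so far=[1, 0, 4, 2]
  pop 3: no out-edges | ready=[] | order so far=[1, 0, 4, 2, 3]
  Result: [1, 0, 4, 2, 3]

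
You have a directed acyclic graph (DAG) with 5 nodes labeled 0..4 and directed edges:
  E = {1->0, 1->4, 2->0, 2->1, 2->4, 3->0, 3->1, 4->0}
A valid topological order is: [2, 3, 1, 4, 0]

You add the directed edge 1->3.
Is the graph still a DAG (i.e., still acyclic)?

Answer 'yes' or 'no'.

Answer: no

Derivation:
Given toposort: [2, 3, 1, 4, 0]
Position of 1: index 2; position of 3: index 1
New edge 1->3: backward (u after v in old order)
Backward edge: old toposort is now invalid. Check if this creates a cycle.
Does 3 already reach 1? Reachable from 3: [0, 1, 3, 4]. YES -> cycle!
Still a DAG? no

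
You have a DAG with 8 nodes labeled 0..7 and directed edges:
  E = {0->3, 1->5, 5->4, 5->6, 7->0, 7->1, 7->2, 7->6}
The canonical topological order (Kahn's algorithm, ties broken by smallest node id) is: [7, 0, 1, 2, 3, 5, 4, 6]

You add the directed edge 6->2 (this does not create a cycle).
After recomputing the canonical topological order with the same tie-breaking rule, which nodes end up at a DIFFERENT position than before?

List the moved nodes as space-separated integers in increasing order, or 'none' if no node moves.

Old toposort: [7, 0, 1, 2, 3, 5, 4, 6]
Added edge 6->2
Recompute Kahn (smallest-id tiebreak):
  initial in-degrees: [1, 1, 2, 1, 1, 1, 2, 0]
  ready (indeg=0): [7]
  pop 7: indeg[0]->0; indeg[1]->0; indeg[2]->1; indeg[6]->1 | ready=[0, 1] | order so far=[7]
  pop 0: indeg[3]->0 | ready=[1, 3] | order so far=[7, 0]
  pop 1: indeg[5]->0 | ready=[3, 5] | order so far=[7, 0, 1]
  pop 3: no out-edges | ready=[5] | order so far=[7, 0, 1, 3]
  pop 5: indeg[4]->0; indeg[6]->0 | ready=[4, 6] | order so far=[7, 0, 1, 3, 5]
  pop 4: no out-edges | ready=[6] | order so far=[7, 0, 1, 3, 5, 4]
  pop 6: indeg[2]->0 | ready=[2] | order so far=[7, 0, 1, 3, 5, 4, 6]
  pop 2: no out-edges | ready=[] | order so far=[7, 0, 1, 3, 5, 4, 6, 2]
New canonical toposort: [7, 0, 1, 3, 5, 4, 6, 2]
Compare positions:
  Node 0: index 1 -> 1 (same)
  Node 1: index 2 -> 2 (same)
  Node 2: index 3 -> 7 (moved)
  Node 3: index 4 -> 3 (moved)
  Node 4: index 6 -> 5 (moved)
  Node 5: index 5 -> 4 (moved)
  Node 6: index 7 -> 6 (moved)
  Node 7: index 0 -> 0 (same)
Nodes that changed position: 2 3 4 5 6

Answer: 2 3 4 5 6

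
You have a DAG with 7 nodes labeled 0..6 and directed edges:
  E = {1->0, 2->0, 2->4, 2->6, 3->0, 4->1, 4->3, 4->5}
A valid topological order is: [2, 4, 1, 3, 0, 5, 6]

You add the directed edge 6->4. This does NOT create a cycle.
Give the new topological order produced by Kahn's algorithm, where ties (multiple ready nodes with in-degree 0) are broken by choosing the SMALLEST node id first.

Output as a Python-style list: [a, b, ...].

Old toposort: [2, 4, 1, 3, 0, 5, 6]
Added edge: 6->4
Position of 6 (6) > position of 4 (1). Must reorder: 6 must now come before 4.
Run Kahn's algorithm (break ties by smallest node id):
  initial in-degrees: [3, 1, 0, 1, 2, 1, 1]
  ready (indeg=0): [2]
  pop 2: indeg[0]->2; indeg[4]->1; indeg[6]->0 | ready=[6] | order so far=[2]
  pop 6: indeg[4]->0 | ready=[4] | order so far=[2, 6]
  pop 4: indeg[1]->0; indeg[3]->0; indeg[5]->0 | ready=[1, 3, 5] | order so far=[2, 6, 4]
  pop 1: indeg[0]->1 | ready=[3, 5] | order so far=[2, 6, 4, 1]
  pop 3: indeg[0]->0 | ready=[0, 5] | order so far=[2, 6, 4, 1, 3]
  pop 0: no out-edges | ready=[5] | order so far=[2, 6, 4, 1, 3, 0]
  pop 5: no out-edges | ready=[] | order so far=[2, 6, 4, 1, 3, 0, 5]
  Result: [2, 6, 4, 1, 3, 0, 5]

Answer: [2, 6, 4, 1, 3, 0, 5]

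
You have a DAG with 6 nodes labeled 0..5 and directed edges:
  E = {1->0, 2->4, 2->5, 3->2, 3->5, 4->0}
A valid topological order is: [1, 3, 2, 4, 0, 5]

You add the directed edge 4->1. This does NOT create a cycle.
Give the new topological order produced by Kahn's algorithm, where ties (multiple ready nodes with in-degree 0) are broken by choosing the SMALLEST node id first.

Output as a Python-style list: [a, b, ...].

Old toposort: [1, 3, 2, 4, 0, 5]
Added edge: 4->1
Position of 4 (3) > position of 1 (0). Must reorder: 4 must now come before 1.
Run Kahn's algorithm (break ties by smallest node id):
  initial in-degrees: [2, 1, 1, 0, 1, 2]
  ready (indeg=0): [3]
  pop 3: indeg[2]->0; indeg[5]->1 | ready=[2] | order so far=[3]
  pop 2: indeg[4]->0; indeg[5]->0 | ready=[4, 5] | order so far=[3, 2]
  pop 4: indeg[0]->1; indeg[1]->0 | ready=[1, 5] | order so far=[3, 2, 4]
  pop 1: indeg[0]->0 | ready=[0, 5] | order so far=[3, 2, 4, 1]
  pop 0: no out-edges | ready=[5] | order so far=[3, 2, 4, 1, 0]
  pop 5: no out-edges | ready=[] | order so far=[3, 2, 4, 1, 0, 5]
  Result: [3, 2, 4, 1, 0, 5]

Answer: [3, 2, 4, 1, 0, 5]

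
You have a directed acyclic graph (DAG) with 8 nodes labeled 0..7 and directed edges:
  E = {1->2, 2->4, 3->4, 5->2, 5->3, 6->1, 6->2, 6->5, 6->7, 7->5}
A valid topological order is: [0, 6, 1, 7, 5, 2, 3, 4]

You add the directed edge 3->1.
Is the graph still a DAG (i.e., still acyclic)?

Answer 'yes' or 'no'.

Given toposort: [0, 6, 1, 7, 5, 2, 3, 4]
Position of 3: index 6; position of 1: index 2
New edge 3->1: backward (u after v in old order)
Backward edge: old toposort is now invalid. Check if this creates a cycle.
Does 1 already reach 3? Reachable from 1: [1, 2, 4]. NO -> still a DAG (reorder needed).
Still a DAG? yes

Answer: yes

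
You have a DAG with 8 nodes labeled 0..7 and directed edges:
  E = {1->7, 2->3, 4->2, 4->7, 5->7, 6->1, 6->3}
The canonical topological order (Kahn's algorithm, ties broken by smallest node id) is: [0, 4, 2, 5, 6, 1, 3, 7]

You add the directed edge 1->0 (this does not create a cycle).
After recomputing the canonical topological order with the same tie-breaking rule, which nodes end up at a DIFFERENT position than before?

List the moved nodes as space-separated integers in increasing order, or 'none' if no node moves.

Old toposort: [0, 4, 2, 5, 6, 1, 3, 7]
Added edge 1->0
Recompute Kahn (smallest-id tiebreak):
  initial in-degrees: [1, 1, 1, 2, 0, 0, 0, 3]
  ready (indeg=0): [4, 5, 6]
  pop 4: indeg[2]->0; indeg[7]->2 | ready=[2, 5, 6] | order so far=[4]
  pop 2: indeg[3]->1 | ready=[5, 6] | order so far=[4, 2]
  pop 5: indeg[7]->1 | ready=[6] | order so far=[4, 2, 5]
  pop 6: indeg[1]->0; indeg[3]->0 | ready=[1, 3] | order so far=[4, 2, 5, 6]
  pop 1: indeg[0]->0; indeg[7]->0 | ready=[0, 3, 7] | order so far=[4, 2, 5, 6, 1]
  pop 0: no out-edges | ready=[3, 7] | order so far=[4, 2, 5, 6, 1, 0]
  pop 3: no out-edges | ready=[7] | order so far=[4, 2, 5, 6, 1, 0, 3]
  pop 7: no out-edges | ready=[] | order so far=[4, 2, 5, 6, 1, 0, 3, 7]
New canonical toposort: [4, 2, 5, 6, 1, 0, 3, 7]
Compare positions:
  Node 0: index 0 -> 5 (moved)
  Node 1: index 5 -> 4 (moved)
  Node 2: index 2 -> 1 (moved)
  Node 3: index 6 -> 6 (same)
  Node 4: index 1 -> 0 (moved)
  Node 5: index 3 -> 2 (moved)
  Node 6: index 4 -> 3 (moved)
  Node 7: index 7 -> 7 (same)
Nodes that changed position: 0 1 2 4 5 6

Answer: 0 1 2 4 5 6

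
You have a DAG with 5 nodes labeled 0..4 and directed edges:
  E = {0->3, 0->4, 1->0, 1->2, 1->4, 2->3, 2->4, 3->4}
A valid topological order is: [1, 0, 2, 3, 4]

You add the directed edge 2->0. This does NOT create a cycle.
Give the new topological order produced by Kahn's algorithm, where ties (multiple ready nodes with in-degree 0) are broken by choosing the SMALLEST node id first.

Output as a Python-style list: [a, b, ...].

Old toposort: [1, 0, 2, 3, 4]
Added edge: 2->0
Position of 2 (2) > position of 0 (1). Must reorder: 2 must now come before 0.
Run Kahn's algorithm (break ties by smallest node id):
  initial in-degrees: [2, 0, 1, 2, 4]
  ready (indeg=0): [1]
  pop 1: indeg[0]->1; indeg[2]->0; indeg[4]->3 | ready=[2] | order so far=[1]
  pop 2: indeg[0]->0; indeg[3]->1; indeg[4]->2 | ready=[0] | order so far=[1, 2]
  pop 0: indeg[3]->0; indeg[4]->1 | ready=[3] | order so far=[1, 2, 0]
  pop 3: indeg[4]->0 | ready=[4] | order so far=[1, 2, 0, 3]
  pop 4: no out-edges | ready=[] | order so far=[1, 2, 0, 3, 4]
  Result: [1, 2, 0, 3, 4]

Answer: [1, 2, 0, 3, 4]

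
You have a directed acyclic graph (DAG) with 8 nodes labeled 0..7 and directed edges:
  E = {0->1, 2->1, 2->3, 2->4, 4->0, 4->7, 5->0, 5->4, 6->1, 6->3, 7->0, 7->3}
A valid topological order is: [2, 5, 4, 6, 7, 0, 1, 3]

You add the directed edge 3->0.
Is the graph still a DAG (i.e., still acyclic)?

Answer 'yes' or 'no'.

Given toposort: [2, 5, 4, 6, 7, 0, 1, 3]
Position of 3: index 7; position of 0: index 5
New edge 3->0: backward (u after v in old order)
Backward edge: old toposort is now invalid. Check if this creates a cycle.
Does 0 already reach 3? Reachable from 0: [0, 1]. NO -> still a DAG (reorder needed).
Still a DAG? yes

Answer: yes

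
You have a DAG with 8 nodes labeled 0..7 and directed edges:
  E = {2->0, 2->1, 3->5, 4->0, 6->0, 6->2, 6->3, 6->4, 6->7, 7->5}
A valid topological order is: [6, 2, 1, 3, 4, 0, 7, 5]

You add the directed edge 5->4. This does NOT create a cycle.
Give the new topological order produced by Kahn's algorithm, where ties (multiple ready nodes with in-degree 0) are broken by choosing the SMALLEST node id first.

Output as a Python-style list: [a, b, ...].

Answer: [6, 2, 1, 3, 7, 5, 4, 0]

Derivation:
Old toposort: [6, 2, 1, 3, 4, 0, 7, 5]
Added edge: 5->4
Position of 5 (7) > position of 4 (4). Must reorder: 5 must now come before 4.
Run Kahn's algorithm (break ties by smallest node id):
  initial in-degrees: [3, 1, 1, 1, 2, 2, 0, 1]
  ready (indeg=0): [6]
  pop 6: indeg[0]->2; indeg[2]->0; indeg[3]->0; indeg[4]->1; indeg[7]->0 | ready=[2, 3, 7] | order so far=[6]
  pop 2: indeg[0]->1; indeg[1]->0 | ready=[1, 3, 7] | order so far=[6, 2]
  pop 1: no out-edges | ready=[3, 7] | order so far=[6, 2, 1]
  pop 3: indeg[5]->1 | ready=[7] | order so far=[6, 2, 1, 3]
  pop 7: indeg[5]->0 | ready=[5] | order so far=[6, 2, 1, 3, 7]
  pop 5: indeg[4]->0 | ready=[4] | order so far=[6, 2, 1, 3, 7, 5]
  pop 4: indeg[0]->0 | ready=[0] | order so far=[6, 2, 1, 3, 7, 5, 4]
  pop 0: no out-edges | ready=[] | order so far=[6, 2, 1, 3, 7, 5, 4, 0]
  Result: [6, 2, 1, 3, 7, 5, 4, 0]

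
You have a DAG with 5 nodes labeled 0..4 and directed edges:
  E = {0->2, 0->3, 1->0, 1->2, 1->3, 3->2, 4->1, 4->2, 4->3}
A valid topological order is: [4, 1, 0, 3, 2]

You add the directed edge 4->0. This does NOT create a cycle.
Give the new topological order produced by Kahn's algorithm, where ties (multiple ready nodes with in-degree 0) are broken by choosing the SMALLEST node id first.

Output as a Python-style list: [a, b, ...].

Answer: [4, 1, 0, 3, 2]

Derivation:
Old toposort: [4, 1, 0, 3, 2]
Added edge: 4->0
Position of 4 (0) < position of 0 (2). Old order still valid.
Run Kahn's algorithm (break ties by smallest node id):
  initial in-degrees: [2, 1, 4, 3, 0]
  ready (indeg=0): [4]
  pop 4: indeg[0]->1; indeg[1]->0; indeg[2]->3; indeg[3]->2 | ready=[1] | order so far=[4]
  pop 1: indeg[0]->0; indeg[2]->2; indeg[3]->1 | ready=[0] | order so far=[4, 1]
  pop 0: indeg[2]->1; indeg[3]->0 | ready=[3] | order so far=[4, 1, 0]
  pop 3: indeg[2]->0 | ready=[2] | order so far=[4, 1, 0, 3]
  pop 2: no out-edges | ready=[] | order so far=[4, 1, 0, 3, 2]
  Result: [4, 1, 0, 3, 2]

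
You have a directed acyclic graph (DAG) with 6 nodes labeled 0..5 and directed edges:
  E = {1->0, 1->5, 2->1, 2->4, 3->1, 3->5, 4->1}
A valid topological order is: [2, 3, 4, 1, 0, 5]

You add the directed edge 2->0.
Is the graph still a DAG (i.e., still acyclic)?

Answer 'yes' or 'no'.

Given toposort: [2, 3, 4, 1, 0, 5]
Position of 2: index 0; position of 0: index 4
New edge 2->0: forward
Forward edge: respects the existing order. Still a DAG, same toposort still valid.
Still a DAG? yes

Answer: yes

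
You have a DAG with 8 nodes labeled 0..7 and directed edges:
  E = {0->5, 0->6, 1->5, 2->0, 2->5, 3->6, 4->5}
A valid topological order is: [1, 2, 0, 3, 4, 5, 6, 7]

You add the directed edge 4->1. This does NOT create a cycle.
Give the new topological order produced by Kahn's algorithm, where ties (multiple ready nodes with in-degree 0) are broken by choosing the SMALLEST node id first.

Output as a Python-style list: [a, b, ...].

Old toposort: [1, 2, 0, 3, 4, 5, 6, 7]
Added edge: 4->1
Position of 4 (4) > position of 1 (0). Must reorder: 4 must now come before 1.
Run Kahn's algorithm (break ties by smallest node id):
  initial in-degrees: [1, 1, 0, 0, 0, 4, 2, 0]
  ready (indeg=0): [2, 3, 4, 7]
  pop 2: indeg[0]->0; indeg[5]->3 | ready=[0, 3, 4, 7] | order so far=[2]
  pop 0: indeg[5]->2; indeg[6]->1 | ready=[3, 4, 7] | order so far=[2, 0]
  pop 3: indeg[6]->0 | ready=[4, 6, 7] | order so far=[2, 0, 3]
  pop 4: indeg[1]->0; indeg[5]->1 | ready=[1, 6, 7] | order so far=[2, 0, 3, 4]
  pop 1: indeg[5]->0 | ready=[5, 6, 7] | order so far=[2, 0, 3, 4, 1]
  pop 5: no out-edges | ready=[6, 7] | order so far=[2, 0, 3, 4, 1, 5]
  pop 6: no out-edges | ready=[7] | order so far=[2, 0, 3, 4, 1, 5, 6]
  pop 7: no out-edges | ready=[] | order so far=[2, 0, 3, 4, 1, 5, 6, 7]
  Result: [2, 0, 3, 4, 1, 5, 6, 7]

Answer: [2, 0, 3, 4, 1, 5, 6, 7]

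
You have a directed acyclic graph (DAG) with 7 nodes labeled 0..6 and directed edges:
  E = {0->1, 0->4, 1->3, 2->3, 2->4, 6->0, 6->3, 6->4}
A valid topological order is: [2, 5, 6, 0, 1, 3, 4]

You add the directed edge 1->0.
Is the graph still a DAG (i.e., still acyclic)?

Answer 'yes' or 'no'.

Given toposort: [2, 5, 6, 0, 1, 3, 4]
Position of 1: index 4; position of 0: index 3
New edge 1->0: backward (u after v in old order)
Backward edge: old toposort is now invalid. Check if this creates a cycle.
Does 0 already reach 1? Reachable from 0: [0, 1, 3, 4]. YES -> cycle!
Still a DAG? no

Answer: no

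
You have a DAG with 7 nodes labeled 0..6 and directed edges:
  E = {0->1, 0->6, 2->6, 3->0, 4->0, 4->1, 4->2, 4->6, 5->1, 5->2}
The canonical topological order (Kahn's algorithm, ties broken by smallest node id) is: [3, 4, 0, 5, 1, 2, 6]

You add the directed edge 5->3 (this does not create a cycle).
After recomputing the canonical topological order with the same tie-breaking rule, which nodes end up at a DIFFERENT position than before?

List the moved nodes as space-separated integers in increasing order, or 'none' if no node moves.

Old toposort: [3, 4, 0, 5, 1, 2, 6]
Added edge 5->3
Recompute Kahn (smallest-id tiebreak):
  initial in-degrees: [2, 3, 2, 1, 0, 0, 3]
  ready (indeg=0): [4, 5]
  pop 4: indeg[0]->1; indeg[1]->2; indeg[2]->1; indeg[6]->2 | ready=[5] | order so far=[4]
  pop 5: indeg[1]->1; indeg[2]->0; indeg[3]->0 | ready=[2, 3] | order so far=[4, 5]
  pop 2: indeg[6]->1 | ready=[3] | order so far=[4, 5, 2]
  pop 3: indeg[0]->0 | ready=[0] | order so far=[4, 5, 2, 3]
  pop 0: indeg[1]->0; indeg[6]->0 | ready=[1, 6] | order so far=[4, 5, 2, 3, 0]
  pop 1: no out-edges | ready=[6] | order so far=[4, 5, 2, 3, 0, 1]
  pop 6: no out-edges | ready=[] | order so far=[4, 5, 2, 3, 0, 1, 6]
New canonical toposort: [4, 5, 2, 3, 0, 1, 6]
Compare positions:
  Node 0: index 2 -> 4 (moved)
  Node 1: index 4 -> 5 (moved)
  Node 2: index 5 -> 2 (moved)
  Node 3: index 0 -> 3 (moved)
  Node 4: index 1 -> 0 (moved)
  Node 5: index 3 -> 1 (moved)
  Node 6: index 6 -> 6 (same)
Nodes that changed position: 0 1 2 3 4 5

Answer: 0 1 2 3 4 5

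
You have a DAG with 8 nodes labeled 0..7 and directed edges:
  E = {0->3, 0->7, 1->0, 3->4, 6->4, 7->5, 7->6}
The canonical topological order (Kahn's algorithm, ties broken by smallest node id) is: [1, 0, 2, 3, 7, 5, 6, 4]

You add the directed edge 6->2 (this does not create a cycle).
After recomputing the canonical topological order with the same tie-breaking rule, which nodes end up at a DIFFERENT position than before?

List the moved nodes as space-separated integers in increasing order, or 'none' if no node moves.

Answer: 2 3 5 6 7

Derivation:
Old toposort: [1, 0, 2, 3, 7, 5, 6, 4]
Added edge 6->2
Recompute Kahn (smallest-id tiebreak):
  initial in-degrees: [1, 0, 1, 1, 2, 1, 1, 1]
  ready (indeg=0): [1]
  pop 1: indeg[0]->0 | ready=[0] | order so far=[1]
  pop 0: indeg[3]->0; indeg[7]->0 | ready=[3, 7] | order so far=[1, 0]
  pop 3: indeg[4]->1 | ready=[7] | order so far=[1, 0, 3]
  pop 7: indeg[5]->0; indeg[6]->0 | ready=[5, 6] | order so far=[1, 0, 3, 7]
  pop 5: no out-edges | ready=[6] | order so far=[1, 0, 3, 7, 5]
  pop 6: indeg[2]->0; indeg[4]->0 | ready=[2, 4] | order so far=[1, 0, 3, 7, 5, 6]
  pop 2: no out-edges | ready=[4] | order so far=[1, 0, 3, 7, 5, 6, 2]
  pop 4: no out-edges | ready=[] | order so far=[1, 0, 3, 7, 5, 6, 2, 4]
New canonical toposort: [1, 0, 3, 7, 5, 6, 2, 4]
Compare positions:
  Node 0: index 1 -> 1 (same)
  Node 1: index 0 -> 0 (same)
  Node 2: index 2 -> 6 (moved)
  Node 3: index 3 -> 2 (moved)
  Node 4: index 7 -> 7 (same)
  Node 5: index 5 -> 4 (moved)
  Node 6: index 6 -> 5 (moved)
  Node 7: index 4 -> 3 (moved)
Nodes that changed position: 2 3 5 6 7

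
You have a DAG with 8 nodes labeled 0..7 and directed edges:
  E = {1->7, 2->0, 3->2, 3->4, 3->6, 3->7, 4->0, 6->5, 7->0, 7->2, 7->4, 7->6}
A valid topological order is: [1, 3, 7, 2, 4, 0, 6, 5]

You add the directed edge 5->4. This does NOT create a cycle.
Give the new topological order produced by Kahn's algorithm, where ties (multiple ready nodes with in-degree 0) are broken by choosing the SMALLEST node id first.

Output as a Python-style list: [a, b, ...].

Answer: [1, 3, 7, 2, 6, 5, 4, 0]

Derivation:
Old toposort: [1, 3, 7, 2, 4, 0, 6, 5]
Added edge: 5->4
Position of 5 (7) > position of 4 (4). Must reorder: 5 must now come before 4.
Run Kahn's algorithm (break ties by smallest node id):
  initial in-degrees: [3, 0, 2, 0, 3, 1, 2, 2]
  ready (indeg=0): [1, 3]
  pop 1: indeg[7]->1 | ready=[3] | order so far=[1]
  pop 3: indeg[2]->1; indeg[4]->2; indeg[6]->1; indeg[7]->0 | ready=[7] | order so far=[1, 3]
  pop 7: indeg[0]->2; indeg[2]->0; indeg[4]->1; indeg[6]->0 | ready=[2, 6] | order so far=[1, 3, 7]
  pop 2: indeg[0]->1 | ready=[6] | order so far=[1, 3, 7, 2]
  pop 6: indeg[5]->0 | ready=[5] | order so far=[1, 3, 7, 2, 6]
  pop 5: indeg[4]->0 | ready=[4] | order so far=[1, 3, 7, 2, 6, 5]
  pop 4: indeg[0]->0 | ready=[0] | order so far=[1, 3, 7, 2, 6, 5, 4]
  pop 0: no out-edges | ready=[] | order so far=[1, 3, 7, 2, 6, 5, 4, 0]
  Result: [1, 3, 7, 2, 6, 5, 4, 0]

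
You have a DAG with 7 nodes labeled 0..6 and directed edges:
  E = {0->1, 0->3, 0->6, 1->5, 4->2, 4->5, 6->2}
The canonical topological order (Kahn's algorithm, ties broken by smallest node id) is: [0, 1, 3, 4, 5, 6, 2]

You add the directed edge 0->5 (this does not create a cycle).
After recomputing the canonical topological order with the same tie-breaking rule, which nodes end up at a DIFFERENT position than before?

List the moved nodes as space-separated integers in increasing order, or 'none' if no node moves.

Old toposort: [0, 1, 3, 4, 5, 6, 2]
Added edge 0->5
Recompute Kahn (smallest-id tiebreak):
  initial in-degrees: [0, 1, 2, 1, 0, 3, 1]
  ready (indeg=0): [0, 4]
  pop 0: indeg[1]->0; indeg[3]->0; indeg[5]->2; indeg[6]->0 | ready=[1, 3, 4, 6] | order so far=[0]
  pop 1: indeg[5]->1 | ready=[3, 4, 6] | order so far=[0, 1]
  pop 3: no out-edges | ready=[4, 6] | order so far=[0, 1, 3]
  pop 4: indeg[2]->1; indeg[5]->0 | ready=[5, 6] | order so far=[0, 1, 3, 4]
  pop 5: no out-edges | ready=[6] | order so far=[0, 1, 3, 4, 5]
  pop 6: indeg[2]->0 | ready=[2] | order so far=[0, 1, 3, 4, 5, 6]
  pop 2: no out-edges | ready=[] | order so far=[0, 1, 3, 4, 5, 6, 2]
New canonical toposort: [0, 1, 3, 4, 5, 6, 2]
Compare positions:
  Node 0: index 0 -> 0 (same)
  Node 1: index 1 -> 1 (same)
  Node 2: index 6 -> 6 (same)
  Node 3: index 2 -> 2 (same)
  Node 4: index 3 -> 3 (same)
  Node 5: index 4 -> 4 (same)
  Node 6: index 5 -> 5 (same)
Nodes that changed position: none

Answer: none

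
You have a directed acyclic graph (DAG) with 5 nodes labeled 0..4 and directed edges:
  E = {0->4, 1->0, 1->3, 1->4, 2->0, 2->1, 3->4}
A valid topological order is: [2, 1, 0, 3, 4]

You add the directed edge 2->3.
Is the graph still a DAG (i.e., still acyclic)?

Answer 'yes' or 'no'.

Given toposort: [2, 1, 0, 3, 4]
Position of 2: index 0; position of 3: index 3
New edge 2->3: forward
Forward edge: respects the existing order. Still a DAG, same toposort still valid.
Still a DAG? yes

Answer: yes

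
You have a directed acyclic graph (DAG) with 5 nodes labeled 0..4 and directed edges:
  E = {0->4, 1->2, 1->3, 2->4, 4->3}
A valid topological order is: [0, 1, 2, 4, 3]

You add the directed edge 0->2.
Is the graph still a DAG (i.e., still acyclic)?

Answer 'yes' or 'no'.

Given toposort: [0, 1, 2, 4, 3]
Position of 0: index 0; position of 2: index 2
New edge 0->2: forward
Forward edge: respects the existing order. Still a DAG, same toposort still valid.
Still a DAG? yes

Answer: yes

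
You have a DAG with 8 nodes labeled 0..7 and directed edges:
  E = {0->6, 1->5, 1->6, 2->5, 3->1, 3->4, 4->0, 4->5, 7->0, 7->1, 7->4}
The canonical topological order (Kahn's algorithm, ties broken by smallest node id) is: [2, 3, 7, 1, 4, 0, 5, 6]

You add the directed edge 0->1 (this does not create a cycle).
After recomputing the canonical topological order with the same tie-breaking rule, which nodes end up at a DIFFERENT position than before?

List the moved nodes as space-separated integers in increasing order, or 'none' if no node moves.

Old toposort: [2, 3, 7, 1, 4, 0, 5, 6]
Added edge 0->1
Recompute Kahn (smallest-id tiebreak):
  initial in-degrees: [2, 3, 0, 0, 2, 3, 2, 0]
  ready (indeg=0): [2, 3, 7]
  pop 2: indeg[5]->2 | ready=[3, 7] | order so far=[2]
  pop 3: indeg[1]->2; indeg[4]->1 | ready=[7] | order so far=[2, 3]
  pop 7: indeg[0]->1; indeg[1]->1; indeg[4]->0 | ready=[4] | order so far=[2, 3, 7]
  pop 4: indeg[0]->0; indeg[5]->1 | ready=[0] | order so far=[2, 3, 7, 4]
  pop 0: indeg[1]->0; indeg[6]->1 | ready=[1] | order so far=[2, 3, 7, 4, 0]
  pop 1: indeg[5]->0; indeg[6]->0 | ready=[5, 6] | order so far=[2, 3, 7, 4, 0, 1]
  pop 5: no out-edges | ready=[6] | order so far=[2, 3, 7, 4, 0, 1, 5]
  pop 6: no out-edges | ready=[] | order so far=[2, 3, 7, 4, 0, 1, 5, 6]
New canonical toposort: [2, 3, 7, 4, 0, 1, 5, 6]
Compare positions:
  Node 0: index 5 -> 4 (moved)
  Node 1: index 3 -> 5 (moved)
  Node 2: index 0 -> 0 (same)
  Node 3: index 1 -> 1 (same)
  Node 4: index 4 -> 3 (moved)
  Node 5: index 6 -> 6 (same)
  Node 6: index 7 -> 7 (same)
  Node 7: index 2 -> 2 (same)
Nodes that changed position: 0 1 4

Answer: 0 1 4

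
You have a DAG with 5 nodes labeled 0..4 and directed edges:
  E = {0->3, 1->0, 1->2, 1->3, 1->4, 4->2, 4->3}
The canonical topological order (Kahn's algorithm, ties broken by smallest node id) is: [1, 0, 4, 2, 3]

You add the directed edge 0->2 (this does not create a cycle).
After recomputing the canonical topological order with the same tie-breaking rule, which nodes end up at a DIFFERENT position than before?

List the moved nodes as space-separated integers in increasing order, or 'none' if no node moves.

Answer: none

Derivation:
Old toposort: [1, 0, 4, 2, 3]
Added edge 0->2
Recompute Kahn (smallest-id tiebreak):
  initial in-degrees: [1, 0, 3, 3, 1]
  ready (indeg=0): [1]
  pop 1: indeg[0]->0; indeg[2]->2; indeg[3]->2; indeg[4]->0 | ready=[0, 4] | order so far=[1]
  pop 0: indeg[2]->1; indeg[3]->1 | ready=[4] | order so far=[1, 0]
  pop 4: indeg[2]->0; indeg[3]->0 | ready=[2, 3] | order so far=[1, 0, 4]
  pop 2: no out-edges | ready=[3] | order so far=[1, 0, 4, 2]
  pop 3: no out-edges | ready=[] | order so far=[1, 0, 4, 2, 3]
New canonical toposort: [1, 0, 4, 2, 3]
Compare positions:
  Node 0: index 1 -> 1 (same)
  Node 1: index 0 -> 0 (same)
  Node 2: index 3 -> 3 (same)
  Node 3: index 4 -> 4 (same)
  Node 4: index 2 -> 2 (same)
Nodes that changed position: none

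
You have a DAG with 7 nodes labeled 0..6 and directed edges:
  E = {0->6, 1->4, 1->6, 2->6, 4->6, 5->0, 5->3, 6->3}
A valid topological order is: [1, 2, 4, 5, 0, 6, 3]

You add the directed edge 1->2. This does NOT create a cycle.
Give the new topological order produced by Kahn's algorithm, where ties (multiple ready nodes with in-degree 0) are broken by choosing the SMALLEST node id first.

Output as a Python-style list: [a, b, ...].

Old toposort: [1, 2, 4, 5, 0, 6, 3]
Added edge: 1->2
Position of 1 (0) < position of 2 (1). Old order still valid.
Run Kahn's algorithm (break ties by smallest node id):
  initial in-degrees: [1, 0, 1, 2, 1, 0, 4]
  ready (indeg=0): [1, 5]
  pop 1: indeg[2]->0; indeg[4]->0; indeg[6]->3 | ready=[2, 4, 5] | order so far=[1]
  pop 2: indeg[6]->2 | ready=[4, 5] | order so far=[1, 2]
  pop 4: indeg[6]->1 | ready=[5] | order so far=[1, 2, 4]
  pop 5: indeg[0]->0; indeg[3]->1 | ready=[0] | order so far=[1, 2, 4, 5]
  pop 0: indeg[6]->0 | ready=[6] | order so far=[1, 2, 4, 5, 0]
  pop 6: indeg[3]->0 | ready=[3] | order so far=[1, 2, 4, 5, 0, 6]
  pop 3: no out-edges | ready=[] | order so far=[1, 2, 4, 5, 0, 6, 3]
  Result: [1, 2, 4, 5, 0, 6, 3]

Answer: [1, 2, 4, 5, 0, 6, 3]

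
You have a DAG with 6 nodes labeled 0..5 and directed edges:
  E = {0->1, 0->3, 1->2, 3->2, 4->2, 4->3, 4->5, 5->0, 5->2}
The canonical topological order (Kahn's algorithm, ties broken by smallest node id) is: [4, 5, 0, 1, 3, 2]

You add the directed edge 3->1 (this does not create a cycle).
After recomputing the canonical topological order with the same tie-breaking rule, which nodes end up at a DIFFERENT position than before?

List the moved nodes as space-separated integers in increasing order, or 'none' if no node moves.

Answer: 1 3

Derivation:
Old toposort: [4, 5, 0, 1, 3, 2]
Added edge 3->1
Recompute Kahn (smallest-id tiebreak):
  initial in-degrees: [1, 2, 4, 2, 0, 1]
  ready (indeg=0): [4]
  pop 4: indeg[2]->3; indeg[3]->1; indeg[5]->0 | ready=[5] | order so far=[4]
  pop 5: indeg[0]->0; indeg[2]->2 | ready=[0] | order so far=[4, 5]
  pop 0: indeg[1]->1; indeg[3]->0 | ready=[3] | order so far=[4, 5, 0]
  pop 3: indeg[1]->0; indeg[2]->1 | ready=[1] | order so far=[4, 5, 0, 3]
  pop 1: indeg[2]->0 | ready=[2] | order so far=[4, 5, 0, 3, 1]
  pop 2: no out-edges | ready=[] | order so far=[4, 5, 0, 3, 1, 2]
New canonical toposort: [4, 5, 0, 3, 1, 2]
Compare positions:
  Node 0: index 2 -> 2 (same)
  Node 1: index 3 -> 4 (moved)
  Node 2: index 5 -> 5 (same)
  Node 3: index 4 -> 3 (moved)
  Node 4: index 0 -> 0 (same)
  Node 5: index 1 -> 1 (same)
Nodes that changed position: 1 3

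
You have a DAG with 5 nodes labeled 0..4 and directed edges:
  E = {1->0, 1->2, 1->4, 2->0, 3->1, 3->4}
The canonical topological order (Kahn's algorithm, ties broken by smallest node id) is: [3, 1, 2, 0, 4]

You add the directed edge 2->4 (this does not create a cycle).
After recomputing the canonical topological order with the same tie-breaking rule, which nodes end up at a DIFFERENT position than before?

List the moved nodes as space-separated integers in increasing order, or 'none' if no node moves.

Old toposort: [3, 1, 2, 0, 4]
Added edge 2->4
Recompute Kahn (smallest-id tiebreak):
  initial in-degrees: [2, 1, 1, 0, 3]
  ready (indeg=0): [3]
  pop 3: indeg[1]->0; indeg[4]->2 | ready=[1] | order so far=[3]
  pop 1: indeg[0]->1; indeg[2]->0; indeg[4]->1 | ready=[2] | order so far=[3, 1]
  pop 2: indeg[0]->0; indeg[4]->0 | ready=[0, 4] | order so far=[3, 1, 2]
  pop 0: no out-edges | ready=[4] | order so far=[3, 1, 2, 0]
  pop 4: no out-edges | ready=[] | order so far=[3, 1, 2, 0, 4]
New canonical toposort: [3, 1, 2, 0, 4]
Compare positions:
  Node 0: index 3 -> 3 (same)
  Node 1: index 1 -> 1 (same)
  Node 2: index 2 -> 2 (same)
  Node 3: index 0 -> 0 (same)
  Node 4: index 4 -> 4 (same)
Nodes that changed position: none

Answer: none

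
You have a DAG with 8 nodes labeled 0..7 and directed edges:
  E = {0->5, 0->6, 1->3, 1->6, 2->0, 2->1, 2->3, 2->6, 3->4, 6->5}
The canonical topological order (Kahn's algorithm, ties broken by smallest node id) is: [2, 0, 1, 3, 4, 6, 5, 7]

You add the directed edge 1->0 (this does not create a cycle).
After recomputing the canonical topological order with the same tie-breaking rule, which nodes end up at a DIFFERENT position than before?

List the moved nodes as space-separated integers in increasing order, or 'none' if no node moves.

Old toposort: [2, 0, 1, 3, 4, 6, 5, 7]
Added edge 1->0
Recompute Kahn (smallest-id tiebreak):
  initial in-degrees: [2, 1, 0, 2, 1, 2, 3, 0]
  ready (indeg=0): [2, 7]
  pop 2: indeg[0]->1; indeg[1]->0; indeg[3]->1; indeg[6]->2 | ready=[1, 7] | order so far=[2]
  pop 1: indeg[0]->0; indeg[3]->0; indeg[6]->1 | ready=[0, 3, 7] | order so far=[2, 1]
  pop 0: indeg[5]->1; indeg[6]->0 | ready=[3, 6, 7] | order so far=[2, 1, 0]
  pop 3: indeg[4]->0 | ready=[4, 6, 7] | order so far=[2, 1, 0, 3]
  pop 4: no out-edges | ready=[6, 7] | order so far=[2, 1, 0, 3, 4]
  pop 6: indeg[5]->0 | ready=[5, 7] | order so far=[2, 1, 0, 3, 4, 6]
  pop 5: no out-edges | ready=[7] | order so far=[2, 1, 0, 3, 4, 6, 5]
  pop 7: no out-edges | ready=[] | order so far=[2, 1, 0, 3, 4, 6, 5, 7]
New canonical toposort: [2, 1, 0, 3, 4, 6, 5, 7]
Compare positions:
  Node 0: index 1 -> 2 (moved)
  Node 1: index 2 -> 1 (moved)
  Node 2: index 0 -> 0 (same)
  Node 3: index 3 -> 3 (same)
  Node 4: index 4 -> 4 (same)
  Node 5: index 6 -> 6 (same)
  Node 6: index 5 -> 5 (same)
  Node 7: index 7 -> 7 (same)
Nodes that changed position: 0 1

Answer: 0 1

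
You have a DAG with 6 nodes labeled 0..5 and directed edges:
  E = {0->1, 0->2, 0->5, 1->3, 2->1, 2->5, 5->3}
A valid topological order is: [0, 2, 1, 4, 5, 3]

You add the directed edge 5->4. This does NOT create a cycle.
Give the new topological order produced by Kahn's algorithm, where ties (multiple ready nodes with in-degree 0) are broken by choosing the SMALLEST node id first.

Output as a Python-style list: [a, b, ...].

Answer: [0, 2, 1, 5, 3, 4]

Derivation:
Old toposort: [0, 2, 1, 4, 5, 3]
Added edge: 5->4
Position of 5 (4) > position of 4 (3). Must reorder: 5 must now come before 4.
Run Kahn's algorithm (break ties by smallest node id):
  initial in-degrees: [0, 2, 1, 2, 1, 2]
  ready (indeg=0): [0]
  pop 0: indeg[1]->1; indeg[2]->0; indeg[5]->1 | ready=[2] | order so far=[0]
  pop 2: indeg[1]->0; indeg[5]->0 | ready=[1, 5] | order so far=[0, 2]
  pop 1: indeg[3]->1 | ready=[5] | order so far=[0, 2, 1]
  pop 5: indeg[3]->0; indeg[4]->0 | ready=[3, 4] | order so far=[0, 2, 1, 5]
  pop 3: no out-edges | ready=[4] | order so far=[0, 2, 1, 5, 3]
  pop 4: no out-edges | ready=[] | order so far=[0, 2, 1, 5, 3, 4]
  Result: [0, 2, 1, 5, 3, 4]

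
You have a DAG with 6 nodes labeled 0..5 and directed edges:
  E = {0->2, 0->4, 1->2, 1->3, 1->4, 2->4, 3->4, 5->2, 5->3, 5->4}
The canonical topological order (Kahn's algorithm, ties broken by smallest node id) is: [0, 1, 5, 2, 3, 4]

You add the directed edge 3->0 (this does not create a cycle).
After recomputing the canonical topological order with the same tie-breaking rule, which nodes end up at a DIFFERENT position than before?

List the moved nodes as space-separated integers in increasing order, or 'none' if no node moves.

Old toposort: [0, 1, 5, 2, 3, 4]
Added edge 3->0
Recompute Kahn (smallest-id tiebreak):
  initial in-degrees: [1, 0, 3, 2, 5, 0]
  ready (indeg=0): [1, 5]
  pop 1: indeg[2]->2; indeg[3]->1; indeg[4]->4 | ready=[5] | order so far=[1]
  pop 5: indeg[2]->1; indeg[3]->0; indeg[4]->3 | ready=[3] | order so far=[1, 5]
  pop 3: indeg[0]->0; indeg[4]->2 | ready=[0] | order so far=[1, 5, 3]
  pop 0: indeg[2]->0; indeg[4]->1 | ready=[2] | order so far=[1, 5, 3, 0]
  pop 2: indeg[4]->0 | ready=[4] | order so far=[1, 5, 3, 0, 2]
  pop 4: no out-edges | ready=[] | order so far=[1, 5, 3, 0, 2, 4]
New canonical toposort: [1, 5, 3, 0, 2, 4]
Compare positions:
  Node 0: index 0 -> 3 (moved)
  Node 1: index 1 -> 0 (moved)
  Node 2: index 3 -> 4 (moved)
  Node 3: index 4 -> 2 (moved)
  Node 4: index 5 -> 5 (same)
  Node 5: index 2 -> 1 (moved)
Nodes that changed position: 0 1 2 3 5

Answer: 0 1 2 3 5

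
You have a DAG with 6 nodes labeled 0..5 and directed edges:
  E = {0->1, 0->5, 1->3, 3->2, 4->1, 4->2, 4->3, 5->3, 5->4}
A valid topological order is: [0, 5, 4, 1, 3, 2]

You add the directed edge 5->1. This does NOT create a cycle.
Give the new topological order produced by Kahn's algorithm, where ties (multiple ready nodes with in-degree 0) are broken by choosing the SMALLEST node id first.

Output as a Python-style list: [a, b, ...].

Answer: [0, 5, 4, 1, 3, 2]

Derivation:
Old toposort: [0, 5, 4, 1, 3, 2]
Added edge: 5->1
Position of 5 (1) < position of 1 (3). Old order still valid.
Run Kahn's algorithm (break ties by smallest node id):
  initial in-degrees: [0, 3, 2, 3, 1, 1]
  ready (indeg=0): [0]
  pop 0: indeg[1]->2; indeg[5]->0 | ready=[5] | order so far=[0]
  pop 5: indeg[1]->1; indeg[3]->2; indeg[4]->0 | ready=[4] | order so far=[0, 5]
  pop 4: indeg[1]->0; indeg[2]->1; indeg[3]->1 | ready=[1] | order so far=[0, 5, 4]
  pop 1: indeg[3]->0 | ready=[3] | order so far=[0, 5, 4, 1]
  pop 3: indeg[2]->0 | ready=[2] | order so far=[0, 5, 4, 1, 3]
  pop 2: no out-edges | ready=[] | order so far=[0, 5, 4, 1, 3, 2]
  Result: [0, 5, 4, 1, 3, 2]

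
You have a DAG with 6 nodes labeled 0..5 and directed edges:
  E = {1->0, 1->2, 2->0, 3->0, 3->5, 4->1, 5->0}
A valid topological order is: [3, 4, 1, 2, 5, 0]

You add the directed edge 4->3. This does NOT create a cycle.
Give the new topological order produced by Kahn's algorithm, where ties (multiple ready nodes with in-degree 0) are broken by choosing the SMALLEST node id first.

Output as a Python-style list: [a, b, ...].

Old toposort: [3, 4, 1, 2, 5, 0]
Added edge: 4->3
Position of 4 (1) > position of 3 (0). Must reorder: 4 must now come before 3.
Run Kahn's algorithm (break ties by smallest node id):
  initial in-degrees: [4, 1, 1, 1, 0, 1]
  ready (indeg=0): [4]
  pop 4: indeg[1]->0; indeg[3]->0 | ready=[1, 3] | order so far=[4]
  pop 1: indeg[0]->3; indeg[2]->0 | ready=[2, 3] | order so far=[4, 1]
  pop 2: indeg[0]->2 | ready=[3] | order so far=[4, 1, 2]
  pop 3: indeg[0]->1; indeg[5]->0 | ready=[5] | order so far=[4, 1, 2, 3]
  pop 5: indeg[0]->0 | ready=[0] | order so far=[4, 1, 2, 3, 5]
  pop 0: no out-edges | ready=[] | order so far=[4, 1, 2, 3, 5, 0]
  Result: [4, 1, 2, 3, 5, 0]

Answer: [4, 1, 2, 3, 5, 0]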